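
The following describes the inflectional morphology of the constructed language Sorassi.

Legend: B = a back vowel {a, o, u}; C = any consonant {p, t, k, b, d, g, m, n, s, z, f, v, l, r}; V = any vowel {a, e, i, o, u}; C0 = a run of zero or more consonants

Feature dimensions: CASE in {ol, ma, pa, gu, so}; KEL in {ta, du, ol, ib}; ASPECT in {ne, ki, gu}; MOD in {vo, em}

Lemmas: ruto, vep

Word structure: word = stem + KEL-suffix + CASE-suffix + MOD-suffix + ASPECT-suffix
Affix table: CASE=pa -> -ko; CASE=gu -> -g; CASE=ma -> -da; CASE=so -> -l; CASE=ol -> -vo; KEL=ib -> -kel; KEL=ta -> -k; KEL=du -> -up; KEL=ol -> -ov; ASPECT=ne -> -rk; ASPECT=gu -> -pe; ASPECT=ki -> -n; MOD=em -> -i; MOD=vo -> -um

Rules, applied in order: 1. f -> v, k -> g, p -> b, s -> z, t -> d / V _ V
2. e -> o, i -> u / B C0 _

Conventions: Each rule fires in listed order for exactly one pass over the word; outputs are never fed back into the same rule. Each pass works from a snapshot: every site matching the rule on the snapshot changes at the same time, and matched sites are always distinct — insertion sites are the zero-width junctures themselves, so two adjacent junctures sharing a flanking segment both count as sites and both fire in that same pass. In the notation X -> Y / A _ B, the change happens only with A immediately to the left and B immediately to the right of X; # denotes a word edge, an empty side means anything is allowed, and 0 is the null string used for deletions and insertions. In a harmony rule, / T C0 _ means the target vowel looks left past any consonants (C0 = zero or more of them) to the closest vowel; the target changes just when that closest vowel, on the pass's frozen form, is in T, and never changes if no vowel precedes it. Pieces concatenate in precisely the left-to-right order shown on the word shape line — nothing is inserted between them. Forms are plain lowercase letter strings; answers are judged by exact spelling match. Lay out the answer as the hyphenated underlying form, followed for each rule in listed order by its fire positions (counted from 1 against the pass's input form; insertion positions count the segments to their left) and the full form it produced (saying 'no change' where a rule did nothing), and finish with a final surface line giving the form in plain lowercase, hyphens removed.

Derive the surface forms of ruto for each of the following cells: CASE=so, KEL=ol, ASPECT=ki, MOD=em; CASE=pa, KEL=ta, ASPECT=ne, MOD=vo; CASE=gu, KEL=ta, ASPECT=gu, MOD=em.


cell CASE=so, KEL=ol, ASPECT=ki, MOD=em:
underlying: ruto-ov-l-i-n
1. f -> v, k -> g, p -> b, s -> z, t -> d / V _ V: fires at position(s) 3: rudoovlin
2. e -> o, i -> u / B C0 _: fires at position(s) 8: rudoovlun
surface: rudoovlun

cell CASE=pa, KEL=ta, ASPECT=ne, MOD=vo:
underlying: ruto-k-ko-um-rk
1. f -> v, k -> g, p -> b, s -> z, t -> d / V _ V: fires at position(s) 3: rudokkoumrk
2. e -> o, i -> u / B C0 _: no change
surface: rudokkoumrk

cell CASE=gu, KEL=ta, ASPECT=gu, MOD=em:
underlying: ruto-k-g-i-pe
1. f -> v, k -> g, p -> b, s -> z, t -> d / V _ V: fires at position(s) 3, 8: rudokgibe
2. e -> o, i -> u / B C0 _: fires at position(s) 7: rudokgube
surface: rudokgube


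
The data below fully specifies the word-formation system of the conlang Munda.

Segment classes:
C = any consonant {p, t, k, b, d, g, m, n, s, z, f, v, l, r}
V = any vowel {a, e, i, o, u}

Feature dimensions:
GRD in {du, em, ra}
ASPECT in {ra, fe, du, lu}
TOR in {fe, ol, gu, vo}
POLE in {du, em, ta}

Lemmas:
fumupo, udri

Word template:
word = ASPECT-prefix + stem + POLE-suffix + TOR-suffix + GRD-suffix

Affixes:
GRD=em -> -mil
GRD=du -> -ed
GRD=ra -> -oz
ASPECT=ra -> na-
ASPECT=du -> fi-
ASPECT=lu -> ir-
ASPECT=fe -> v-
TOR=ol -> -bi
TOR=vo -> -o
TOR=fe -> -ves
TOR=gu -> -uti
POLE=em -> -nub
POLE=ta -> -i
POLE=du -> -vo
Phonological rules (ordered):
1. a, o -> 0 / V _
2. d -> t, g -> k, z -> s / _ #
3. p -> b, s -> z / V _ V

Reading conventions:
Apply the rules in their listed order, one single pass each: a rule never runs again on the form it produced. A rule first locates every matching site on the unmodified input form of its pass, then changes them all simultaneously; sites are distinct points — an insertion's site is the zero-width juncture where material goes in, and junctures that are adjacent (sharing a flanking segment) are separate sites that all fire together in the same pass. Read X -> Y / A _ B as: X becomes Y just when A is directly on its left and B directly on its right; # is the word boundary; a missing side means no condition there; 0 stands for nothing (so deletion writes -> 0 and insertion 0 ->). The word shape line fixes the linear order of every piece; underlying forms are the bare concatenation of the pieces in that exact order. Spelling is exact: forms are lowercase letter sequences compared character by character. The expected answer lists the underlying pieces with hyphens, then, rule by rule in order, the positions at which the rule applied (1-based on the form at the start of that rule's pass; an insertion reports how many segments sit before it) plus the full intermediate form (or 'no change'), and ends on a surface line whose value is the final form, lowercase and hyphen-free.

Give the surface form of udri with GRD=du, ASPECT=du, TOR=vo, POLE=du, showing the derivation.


underlying: fi-udri-vo-o-ed
1. a, o -> 0 / V _: fires at position(s) 9: fiudrivoed
2. d -> t, g -> k, z -> s / _ #: fires at position(s) 10: fiudrivoet
3. p -> b, s -> z / V _ V: no change
surface: fiudrivoet


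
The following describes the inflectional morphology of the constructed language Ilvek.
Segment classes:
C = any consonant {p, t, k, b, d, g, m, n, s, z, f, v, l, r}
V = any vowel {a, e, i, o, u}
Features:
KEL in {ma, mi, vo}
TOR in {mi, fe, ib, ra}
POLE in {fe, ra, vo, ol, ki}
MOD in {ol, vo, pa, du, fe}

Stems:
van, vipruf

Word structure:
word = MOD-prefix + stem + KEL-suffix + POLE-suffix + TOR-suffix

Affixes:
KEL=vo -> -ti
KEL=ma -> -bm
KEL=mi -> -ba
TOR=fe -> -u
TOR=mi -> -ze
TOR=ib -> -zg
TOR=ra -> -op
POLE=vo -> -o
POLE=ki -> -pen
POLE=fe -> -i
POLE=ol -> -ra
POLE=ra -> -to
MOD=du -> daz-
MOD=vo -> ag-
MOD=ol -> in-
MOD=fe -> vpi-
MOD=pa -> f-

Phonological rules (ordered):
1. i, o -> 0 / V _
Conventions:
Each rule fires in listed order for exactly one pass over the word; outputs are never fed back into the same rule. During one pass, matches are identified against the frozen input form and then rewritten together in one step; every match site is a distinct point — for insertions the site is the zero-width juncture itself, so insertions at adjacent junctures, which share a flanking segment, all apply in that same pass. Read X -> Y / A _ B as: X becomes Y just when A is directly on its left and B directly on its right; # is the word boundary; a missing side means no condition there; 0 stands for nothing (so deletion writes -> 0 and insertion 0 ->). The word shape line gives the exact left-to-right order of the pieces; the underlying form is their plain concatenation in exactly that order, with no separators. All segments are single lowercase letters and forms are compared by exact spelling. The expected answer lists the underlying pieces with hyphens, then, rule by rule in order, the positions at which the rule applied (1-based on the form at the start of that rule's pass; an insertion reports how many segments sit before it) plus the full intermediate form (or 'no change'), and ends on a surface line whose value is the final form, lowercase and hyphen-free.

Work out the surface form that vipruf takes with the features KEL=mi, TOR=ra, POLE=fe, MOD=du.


underlying: daz-vipruf-ba-i-op
1. i, o -> 0 / V _: fires at position(s) 12, 13: dazviprufbap
surface: dazviprufbap


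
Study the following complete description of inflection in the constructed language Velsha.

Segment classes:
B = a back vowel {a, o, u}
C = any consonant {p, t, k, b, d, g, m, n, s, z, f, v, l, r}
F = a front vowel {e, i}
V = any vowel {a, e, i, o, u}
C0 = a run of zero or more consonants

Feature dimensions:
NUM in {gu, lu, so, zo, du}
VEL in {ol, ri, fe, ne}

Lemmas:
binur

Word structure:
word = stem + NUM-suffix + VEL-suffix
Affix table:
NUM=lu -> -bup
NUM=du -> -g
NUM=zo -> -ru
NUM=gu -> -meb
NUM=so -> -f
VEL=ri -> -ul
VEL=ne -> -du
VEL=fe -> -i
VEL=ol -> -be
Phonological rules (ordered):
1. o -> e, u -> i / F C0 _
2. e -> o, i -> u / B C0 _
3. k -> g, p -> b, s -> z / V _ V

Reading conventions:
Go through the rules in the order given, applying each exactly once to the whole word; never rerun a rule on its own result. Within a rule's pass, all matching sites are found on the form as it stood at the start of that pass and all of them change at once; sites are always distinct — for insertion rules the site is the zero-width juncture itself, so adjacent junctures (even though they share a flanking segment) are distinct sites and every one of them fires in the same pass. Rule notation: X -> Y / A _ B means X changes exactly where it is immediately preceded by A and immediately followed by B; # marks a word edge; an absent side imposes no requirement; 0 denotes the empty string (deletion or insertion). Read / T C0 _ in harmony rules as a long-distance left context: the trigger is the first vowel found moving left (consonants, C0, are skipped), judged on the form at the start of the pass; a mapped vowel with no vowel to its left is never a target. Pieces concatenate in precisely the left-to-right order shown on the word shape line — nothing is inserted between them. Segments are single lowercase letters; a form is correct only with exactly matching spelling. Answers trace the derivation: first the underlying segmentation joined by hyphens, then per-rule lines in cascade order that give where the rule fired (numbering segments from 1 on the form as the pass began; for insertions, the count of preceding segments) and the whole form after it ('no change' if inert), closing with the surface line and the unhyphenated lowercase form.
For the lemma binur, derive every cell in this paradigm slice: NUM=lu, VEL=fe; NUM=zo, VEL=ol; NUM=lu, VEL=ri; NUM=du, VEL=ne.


cell NUM=lu, VEL=fe:
underlying: binur-bup-i
1. o -> e, u -> i / F C0 _: fires at position(s) 4: binirbupi
2. e -> o, i -> u / B C0 _: fires at position(s) 9: binirbupu
3. k -> g, p -> b, s -> z / V _ V: fires at position(s) 8: binirbubu
surface: binirbubu

cell NUM=zo, VEL=ol:
underlying: binur-ru-be
1. o -> e, u -> i / F C0 _: fires at position(s) 4: binirrube
2. e -> o, i -> u / B C0 _: fires at position(s) 9: binirrubo
3. k -> g, p -> b, s -> z / V _ V: no change
surface: binirrubo

cell NUM=lu, VEL=ri:
underlying: binur-bup-ul
1. o -> e, u -> i / F C0 _: fires at position(s) 4: binirbupul
2. e -> o, i -> u / B C0 _: no change
3. k -> g, p -> b, s -> z / V _ V: fires at position(s) 8: binirbubul
surface: binirbubul

cell NUM=du, VEL=ne:
underlying: binur-g-du
1. o -> e, u -> i / F C0 _: fires at position(s) 4: binirgdu
2. e -> o, i -> u / B C0 _: no change
3. k -> g, p -> b, s -> z / V _ V: no change
surface: binirgdu


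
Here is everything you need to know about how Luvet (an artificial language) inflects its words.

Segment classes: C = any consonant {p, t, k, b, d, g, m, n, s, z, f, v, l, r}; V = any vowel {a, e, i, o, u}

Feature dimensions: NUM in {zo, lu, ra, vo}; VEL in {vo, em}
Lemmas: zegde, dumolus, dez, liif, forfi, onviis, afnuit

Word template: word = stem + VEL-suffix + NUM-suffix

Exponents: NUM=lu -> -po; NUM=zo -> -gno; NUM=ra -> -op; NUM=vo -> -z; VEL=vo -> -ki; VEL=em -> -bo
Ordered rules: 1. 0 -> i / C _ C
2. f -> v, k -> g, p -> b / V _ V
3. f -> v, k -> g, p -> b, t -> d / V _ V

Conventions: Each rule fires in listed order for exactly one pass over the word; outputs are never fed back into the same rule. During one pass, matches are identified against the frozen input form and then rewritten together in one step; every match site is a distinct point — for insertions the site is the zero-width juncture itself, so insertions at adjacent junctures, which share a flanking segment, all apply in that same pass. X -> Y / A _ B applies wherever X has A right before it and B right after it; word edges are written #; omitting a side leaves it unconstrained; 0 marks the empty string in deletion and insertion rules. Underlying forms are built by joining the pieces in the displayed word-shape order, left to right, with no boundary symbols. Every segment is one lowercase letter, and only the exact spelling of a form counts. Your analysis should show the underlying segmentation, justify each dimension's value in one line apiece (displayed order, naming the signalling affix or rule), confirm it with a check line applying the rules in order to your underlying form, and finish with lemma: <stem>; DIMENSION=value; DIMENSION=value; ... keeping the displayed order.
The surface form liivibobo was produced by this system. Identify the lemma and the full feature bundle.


underlying: liif-bo-po
NUM=lu - signalled by the affix -po
VEL=em - signalled by the affix -bo
check: liifbopo -> liifibopo -> liivibobo -> liivibobo
lemma: liif; NUM=lu; VEL=em


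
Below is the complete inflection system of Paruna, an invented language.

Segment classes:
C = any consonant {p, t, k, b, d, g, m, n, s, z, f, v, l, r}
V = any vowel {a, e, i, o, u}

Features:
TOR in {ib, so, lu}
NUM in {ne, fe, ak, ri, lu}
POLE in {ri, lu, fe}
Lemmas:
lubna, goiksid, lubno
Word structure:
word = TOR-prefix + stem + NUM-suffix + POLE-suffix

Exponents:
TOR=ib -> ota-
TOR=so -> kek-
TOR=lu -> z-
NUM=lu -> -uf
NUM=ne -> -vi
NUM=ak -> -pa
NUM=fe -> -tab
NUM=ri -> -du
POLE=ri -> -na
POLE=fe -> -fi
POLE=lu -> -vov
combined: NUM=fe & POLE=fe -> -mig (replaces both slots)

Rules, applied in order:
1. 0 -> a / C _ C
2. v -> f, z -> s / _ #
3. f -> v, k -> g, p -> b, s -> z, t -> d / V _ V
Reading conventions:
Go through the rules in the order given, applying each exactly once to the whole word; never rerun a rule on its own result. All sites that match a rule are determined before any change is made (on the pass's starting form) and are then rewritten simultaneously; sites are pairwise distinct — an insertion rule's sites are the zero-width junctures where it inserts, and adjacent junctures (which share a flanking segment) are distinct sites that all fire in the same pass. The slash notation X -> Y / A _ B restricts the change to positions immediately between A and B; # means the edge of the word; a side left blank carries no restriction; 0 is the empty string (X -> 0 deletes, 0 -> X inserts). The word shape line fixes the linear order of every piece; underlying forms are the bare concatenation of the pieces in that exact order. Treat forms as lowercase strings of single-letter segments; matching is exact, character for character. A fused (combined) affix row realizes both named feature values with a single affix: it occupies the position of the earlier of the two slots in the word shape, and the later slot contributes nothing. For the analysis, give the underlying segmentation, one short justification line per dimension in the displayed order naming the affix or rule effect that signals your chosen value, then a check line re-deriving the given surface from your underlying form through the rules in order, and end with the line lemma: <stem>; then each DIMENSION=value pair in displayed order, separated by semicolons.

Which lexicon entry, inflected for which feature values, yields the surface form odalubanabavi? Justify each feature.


underlying: ota-lubna-pa-fi
TOR=ib - signalled by the affix ota-
NUM=ak - signalled by the affix -pa
POLE=fe - signalled by the affix -fi
check: otalubnapafi -> otalubanapafi -> otalubanapafi -> odalubanabavi
lemma: lubna; TOR=ib; NUM=ak; POLE=fe


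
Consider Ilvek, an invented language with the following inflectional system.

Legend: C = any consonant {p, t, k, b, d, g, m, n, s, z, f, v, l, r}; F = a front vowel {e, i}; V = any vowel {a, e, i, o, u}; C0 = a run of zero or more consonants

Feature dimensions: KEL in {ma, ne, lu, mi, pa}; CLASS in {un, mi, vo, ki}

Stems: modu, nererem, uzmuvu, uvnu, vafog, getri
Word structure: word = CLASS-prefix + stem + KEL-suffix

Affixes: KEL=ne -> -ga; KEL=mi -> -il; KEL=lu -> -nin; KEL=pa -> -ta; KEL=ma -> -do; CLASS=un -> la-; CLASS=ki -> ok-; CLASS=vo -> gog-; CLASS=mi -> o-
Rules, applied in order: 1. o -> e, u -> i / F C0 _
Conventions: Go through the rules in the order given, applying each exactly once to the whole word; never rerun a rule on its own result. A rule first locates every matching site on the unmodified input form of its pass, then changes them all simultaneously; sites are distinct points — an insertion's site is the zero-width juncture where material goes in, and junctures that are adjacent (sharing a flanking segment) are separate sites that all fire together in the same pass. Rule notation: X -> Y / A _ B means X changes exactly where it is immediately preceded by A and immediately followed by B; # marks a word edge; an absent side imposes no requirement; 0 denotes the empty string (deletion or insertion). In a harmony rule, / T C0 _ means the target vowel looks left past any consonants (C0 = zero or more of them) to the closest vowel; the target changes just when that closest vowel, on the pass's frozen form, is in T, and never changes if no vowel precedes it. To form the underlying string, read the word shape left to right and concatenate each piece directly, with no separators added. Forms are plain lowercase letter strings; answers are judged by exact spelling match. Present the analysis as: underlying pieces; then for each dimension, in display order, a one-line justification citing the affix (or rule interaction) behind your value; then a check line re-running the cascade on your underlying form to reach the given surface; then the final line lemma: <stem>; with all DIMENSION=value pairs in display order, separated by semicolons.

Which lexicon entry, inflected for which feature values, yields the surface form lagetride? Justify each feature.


underlying: la-getri-do
KEL=ma - signalled by the affix -do
CLASS=un - signalled by the affix la-
check: lagetrido -> lagetride
lemma: getri; KEL=ma; CLASS=un


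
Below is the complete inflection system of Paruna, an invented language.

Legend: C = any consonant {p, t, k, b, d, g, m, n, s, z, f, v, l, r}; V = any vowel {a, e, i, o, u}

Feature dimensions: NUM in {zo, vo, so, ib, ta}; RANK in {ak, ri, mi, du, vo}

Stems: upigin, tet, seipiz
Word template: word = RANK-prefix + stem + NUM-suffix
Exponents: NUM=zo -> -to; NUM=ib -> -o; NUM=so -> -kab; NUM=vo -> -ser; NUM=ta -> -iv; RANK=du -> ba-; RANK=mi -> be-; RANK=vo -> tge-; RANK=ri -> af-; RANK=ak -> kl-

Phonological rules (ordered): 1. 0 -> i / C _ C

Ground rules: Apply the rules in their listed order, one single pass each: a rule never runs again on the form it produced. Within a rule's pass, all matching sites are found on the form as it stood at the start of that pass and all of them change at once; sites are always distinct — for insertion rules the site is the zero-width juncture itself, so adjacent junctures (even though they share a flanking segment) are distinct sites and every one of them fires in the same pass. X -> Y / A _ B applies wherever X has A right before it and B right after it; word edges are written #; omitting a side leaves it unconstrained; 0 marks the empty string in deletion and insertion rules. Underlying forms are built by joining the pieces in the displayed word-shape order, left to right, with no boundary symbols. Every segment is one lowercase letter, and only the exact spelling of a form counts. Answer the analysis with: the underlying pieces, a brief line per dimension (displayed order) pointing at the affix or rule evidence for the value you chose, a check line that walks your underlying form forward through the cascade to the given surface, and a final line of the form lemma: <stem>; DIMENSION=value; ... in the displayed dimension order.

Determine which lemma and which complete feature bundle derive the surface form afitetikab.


underlying: af-tet-kab
NUM=so - signalled by the affix -kab
RANK=ri - signalled by the affix af-
check: aftetkab -> afitetikab
lemma: tet; NUM=so; RANK=ri


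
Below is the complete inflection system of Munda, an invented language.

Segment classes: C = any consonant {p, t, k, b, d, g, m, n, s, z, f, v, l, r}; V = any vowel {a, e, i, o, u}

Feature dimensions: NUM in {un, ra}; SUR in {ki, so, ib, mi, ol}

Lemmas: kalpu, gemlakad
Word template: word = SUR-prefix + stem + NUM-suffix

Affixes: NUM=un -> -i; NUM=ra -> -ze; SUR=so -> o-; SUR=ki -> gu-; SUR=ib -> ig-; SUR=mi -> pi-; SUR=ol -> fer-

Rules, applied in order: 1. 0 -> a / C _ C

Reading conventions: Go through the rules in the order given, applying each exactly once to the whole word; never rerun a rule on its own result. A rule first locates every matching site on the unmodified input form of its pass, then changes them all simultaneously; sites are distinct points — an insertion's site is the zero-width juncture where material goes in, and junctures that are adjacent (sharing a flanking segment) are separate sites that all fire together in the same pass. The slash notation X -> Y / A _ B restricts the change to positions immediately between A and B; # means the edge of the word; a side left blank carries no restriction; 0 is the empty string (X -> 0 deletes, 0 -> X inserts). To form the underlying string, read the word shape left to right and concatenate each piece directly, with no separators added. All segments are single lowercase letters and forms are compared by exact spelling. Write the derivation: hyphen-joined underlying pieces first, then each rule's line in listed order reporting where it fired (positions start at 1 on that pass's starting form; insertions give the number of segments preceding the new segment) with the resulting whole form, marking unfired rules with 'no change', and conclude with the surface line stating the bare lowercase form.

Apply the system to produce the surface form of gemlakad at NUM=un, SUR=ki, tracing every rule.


underlying: gu-gemlakad-i
1. 0 -> a / C _ C: inserts after position(s) 5: gugemalakadi
surface: gugemalakadi


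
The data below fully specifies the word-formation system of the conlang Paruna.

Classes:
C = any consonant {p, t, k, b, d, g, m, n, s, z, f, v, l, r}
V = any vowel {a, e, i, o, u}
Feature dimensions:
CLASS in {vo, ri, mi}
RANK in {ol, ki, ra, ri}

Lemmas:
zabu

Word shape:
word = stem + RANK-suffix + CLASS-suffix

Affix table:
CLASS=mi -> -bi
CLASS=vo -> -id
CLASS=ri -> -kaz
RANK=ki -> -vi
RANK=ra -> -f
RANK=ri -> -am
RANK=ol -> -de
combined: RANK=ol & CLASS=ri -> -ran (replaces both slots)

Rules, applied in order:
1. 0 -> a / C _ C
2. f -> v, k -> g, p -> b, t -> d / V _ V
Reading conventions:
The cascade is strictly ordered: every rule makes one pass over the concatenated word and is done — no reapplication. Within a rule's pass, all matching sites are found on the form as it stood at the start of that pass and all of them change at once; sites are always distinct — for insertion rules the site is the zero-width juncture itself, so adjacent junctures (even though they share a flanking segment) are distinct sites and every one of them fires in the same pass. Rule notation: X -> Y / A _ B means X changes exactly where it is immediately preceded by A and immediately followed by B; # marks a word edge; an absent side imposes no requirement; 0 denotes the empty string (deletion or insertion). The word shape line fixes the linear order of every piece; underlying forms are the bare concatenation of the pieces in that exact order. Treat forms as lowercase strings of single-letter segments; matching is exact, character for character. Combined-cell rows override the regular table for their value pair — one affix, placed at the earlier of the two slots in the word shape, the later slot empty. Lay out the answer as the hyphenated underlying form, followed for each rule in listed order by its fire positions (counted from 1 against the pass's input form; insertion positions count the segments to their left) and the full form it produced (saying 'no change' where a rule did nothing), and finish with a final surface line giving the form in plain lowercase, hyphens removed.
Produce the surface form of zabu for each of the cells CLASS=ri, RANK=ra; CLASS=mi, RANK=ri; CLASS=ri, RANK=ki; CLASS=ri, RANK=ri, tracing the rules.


cell CLASS=ri, RANK=ra:
underlying: zabu-f-kaz
1. 0 -> a / C _ C: inserts after position(s) 5: zabufakaz
2. f -> v, k -> g, p -> b, t -> d / V _ V: fires at position(s) 5, 7: zabuvagaz
surface: zabuvagaz

cell CLASS=mi, RANK=ri:
underlying: zabu-am-bi
1. 0 -> a / C _ C: inserts after position(s) 6: zabuamabi
2. f -> v, k -> g, p -> b, t -> d / V _ V: no change
surface: zabuamabi

cell CLASS=ri, RANK=ki:
underlying: zabu-vi-kaz
1. 0 -> a / C _ C: no change
2. f -> v, k -> g, p -> b, t -> d / V _ V: fires at position(s) 7: zabuvigaz
surface: zabuvigaz

cell CLASS=ri, RANK=ri:
underlying: zabu-am-kaz
1. 0 -> a / C _ C: inserts after position(s) 6: zabuamakaz
2. f -> v, k -> g, p -> b, t -> d / V _ V: fires at position(s) 8: zabuamagaz
surface: zabuamagaz


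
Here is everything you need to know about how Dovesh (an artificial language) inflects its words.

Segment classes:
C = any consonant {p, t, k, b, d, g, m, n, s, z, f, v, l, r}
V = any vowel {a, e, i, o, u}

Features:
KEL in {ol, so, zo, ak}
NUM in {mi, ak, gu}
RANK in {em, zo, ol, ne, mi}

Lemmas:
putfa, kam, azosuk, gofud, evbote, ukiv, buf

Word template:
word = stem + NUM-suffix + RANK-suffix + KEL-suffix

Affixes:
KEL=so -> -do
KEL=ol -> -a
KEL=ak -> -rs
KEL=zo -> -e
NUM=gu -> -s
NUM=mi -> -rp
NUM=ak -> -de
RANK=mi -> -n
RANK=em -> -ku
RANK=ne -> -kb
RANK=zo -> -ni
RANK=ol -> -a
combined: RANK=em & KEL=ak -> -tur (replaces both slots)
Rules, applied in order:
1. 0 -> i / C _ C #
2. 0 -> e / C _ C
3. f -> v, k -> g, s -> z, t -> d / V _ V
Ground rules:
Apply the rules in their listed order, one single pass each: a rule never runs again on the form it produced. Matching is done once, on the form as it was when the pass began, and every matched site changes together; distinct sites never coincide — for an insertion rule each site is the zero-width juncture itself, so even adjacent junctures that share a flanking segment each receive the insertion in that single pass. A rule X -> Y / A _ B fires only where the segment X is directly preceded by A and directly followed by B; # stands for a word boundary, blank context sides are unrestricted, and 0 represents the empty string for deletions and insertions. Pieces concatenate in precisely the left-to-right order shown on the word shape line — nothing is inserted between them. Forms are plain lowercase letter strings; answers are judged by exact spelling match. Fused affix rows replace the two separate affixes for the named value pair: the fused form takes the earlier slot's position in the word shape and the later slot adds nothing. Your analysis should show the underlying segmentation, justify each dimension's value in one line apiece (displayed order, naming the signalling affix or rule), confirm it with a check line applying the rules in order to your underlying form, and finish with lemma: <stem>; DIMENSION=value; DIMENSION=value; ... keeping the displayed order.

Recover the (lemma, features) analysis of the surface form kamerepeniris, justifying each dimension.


underlying: kam-rp-ni-rs
KEL=ak - signalled by the affix -rs
NUM=mi - signalled by the affix -rp
RANK=zo - signalled by the affix -ni
check: kamrpnirs -> kamrpniris -> kamerepeniris -> kamerepeniris
lemma: kam; KEL=ak; NUM=mi; RANK=zo


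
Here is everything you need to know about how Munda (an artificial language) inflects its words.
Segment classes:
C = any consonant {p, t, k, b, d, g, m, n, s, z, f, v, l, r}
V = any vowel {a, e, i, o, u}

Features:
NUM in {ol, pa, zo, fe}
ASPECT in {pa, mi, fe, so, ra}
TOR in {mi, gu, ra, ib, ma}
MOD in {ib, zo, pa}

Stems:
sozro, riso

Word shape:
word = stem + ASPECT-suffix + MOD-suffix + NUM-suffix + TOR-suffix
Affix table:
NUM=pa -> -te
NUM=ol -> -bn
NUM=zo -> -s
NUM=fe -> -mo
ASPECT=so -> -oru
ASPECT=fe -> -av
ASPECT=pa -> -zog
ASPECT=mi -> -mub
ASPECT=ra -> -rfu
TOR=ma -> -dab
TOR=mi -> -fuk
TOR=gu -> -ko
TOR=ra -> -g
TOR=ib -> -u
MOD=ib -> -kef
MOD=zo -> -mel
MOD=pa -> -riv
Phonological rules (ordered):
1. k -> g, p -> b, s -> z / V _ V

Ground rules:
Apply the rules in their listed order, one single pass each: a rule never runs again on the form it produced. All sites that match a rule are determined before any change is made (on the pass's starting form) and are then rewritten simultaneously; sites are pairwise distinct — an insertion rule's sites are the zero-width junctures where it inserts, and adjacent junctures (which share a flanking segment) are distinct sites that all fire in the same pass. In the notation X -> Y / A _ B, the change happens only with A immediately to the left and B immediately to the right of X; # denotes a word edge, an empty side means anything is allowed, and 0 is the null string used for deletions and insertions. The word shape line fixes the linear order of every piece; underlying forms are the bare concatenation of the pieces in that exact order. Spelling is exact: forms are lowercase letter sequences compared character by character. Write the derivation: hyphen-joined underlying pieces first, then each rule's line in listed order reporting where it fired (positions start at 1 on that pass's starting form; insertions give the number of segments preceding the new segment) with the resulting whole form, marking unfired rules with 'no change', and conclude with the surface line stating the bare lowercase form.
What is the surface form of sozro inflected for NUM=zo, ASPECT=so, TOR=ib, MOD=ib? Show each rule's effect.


underlying: sozro-oru-kef-s-u
1. k -> g, p -> b, s -> z / V _ V: fires at position(s) 9: sozroorugefsu
surface: sozroorugefsu


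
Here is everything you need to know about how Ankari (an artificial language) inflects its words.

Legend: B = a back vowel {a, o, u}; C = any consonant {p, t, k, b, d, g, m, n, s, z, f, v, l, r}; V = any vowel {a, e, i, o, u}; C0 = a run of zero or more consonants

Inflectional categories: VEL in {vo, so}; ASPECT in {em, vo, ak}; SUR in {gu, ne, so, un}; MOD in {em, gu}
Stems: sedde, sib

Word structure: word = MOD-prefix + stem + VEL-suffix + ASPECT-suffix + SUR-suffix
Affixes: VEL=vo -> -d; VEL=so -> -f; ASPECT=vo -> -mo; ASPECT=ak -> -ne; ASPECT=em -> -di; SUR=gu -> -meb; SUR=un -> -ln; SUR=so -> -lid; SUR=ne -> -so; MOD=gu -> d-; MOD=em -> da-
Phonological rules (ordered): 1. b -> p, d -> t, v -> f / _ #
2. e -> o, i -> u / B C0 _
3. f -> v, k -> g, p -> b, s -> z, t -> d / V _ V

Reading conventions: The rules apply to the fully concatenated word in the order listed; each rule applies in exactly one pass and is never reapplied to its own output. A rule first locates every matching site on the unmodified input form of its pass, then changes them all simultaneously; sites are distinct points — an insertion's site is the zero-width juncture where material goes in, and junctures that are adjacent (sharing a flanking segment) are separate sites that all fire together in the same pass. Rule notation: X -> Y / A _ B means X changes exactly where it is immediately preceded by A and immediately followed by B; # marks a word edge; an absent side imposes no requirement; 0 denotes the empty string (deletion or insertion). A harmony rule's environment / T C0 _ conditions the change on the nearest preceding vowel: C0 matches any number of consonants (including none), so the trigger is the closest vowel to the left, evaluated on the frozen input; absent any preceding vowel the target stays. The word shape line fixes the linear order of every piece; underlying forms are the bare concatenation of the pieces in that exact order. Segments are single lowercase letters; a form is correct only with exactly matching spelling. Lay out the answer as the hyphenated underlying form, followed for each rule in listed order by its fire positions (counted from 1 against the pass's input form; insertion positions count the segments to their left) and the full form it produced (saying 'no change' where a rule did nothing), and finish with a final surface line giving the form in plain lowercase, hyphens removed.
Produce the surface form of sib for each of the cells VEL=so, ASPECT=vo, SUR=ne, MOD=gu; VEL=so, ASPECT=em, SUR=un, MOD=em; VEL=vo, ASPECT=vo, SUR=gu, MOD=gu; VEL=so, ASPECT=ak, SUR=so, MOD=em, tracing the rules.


cell VEL=so, ASPECT=vo, SUR=ne, MOD=gu:
underlying: d-sib-f-mo-so
1. b -> p, d -> t, v -> f / _ #: no change
2. e -> o, i -> u / B C0 _: no change
3. f -> v, k -> g, p -> b, s -> z, t -> d / V _ V: fires at position(s) 8: dsibfmozo
surface: dsibfmozo

cell VEL=so, ASPECT=em, SUR=un, MOD=em:
underlying: da-sib-f-di-ln
1. b -> p, d -> t, v -> f / _ #: no change
2. e -> o, i -> u / B C0 _: fires at position(s) 4: dasubfdiln
3. f -> v, k -> g, p -> b, s -> z, t -> d / V _ V: fires at position(s) 3: dazubfdiln
surface: dazubfdiln

cell VEL=vo, ASPECT=vo, SUR=gu, MOD=gu:
underlying: d-sib-d-mo-meb
1. b -> p, d -> t, v -> f / _ #: fires at position(s) 10: dsibdmomep
2. e -> o, i -> u / B C0 _: fires at position(s) 9: dsibdmomop
3. f -> v, k -> g, p -> b, s -> z, t -> d / V _ V: no change
surface: dsibdmomop

cell VEL=so, ASPECT=ak, SUR=so, MOD=em:
underlying: da-sib-f-ne-lid
1. b -> p, d -> t, v -> f / _ #: fires at position(s) 11: dasibfnelit
2. e -> o, i -> u / B C0 _: fires at position(s) 4: dasubfnelit
3. f -> v, k -> g, p -> b, s -> z, t -> d / V _ V: fires at position(s) 3: dazubfnelit
surface: dazubfnelit


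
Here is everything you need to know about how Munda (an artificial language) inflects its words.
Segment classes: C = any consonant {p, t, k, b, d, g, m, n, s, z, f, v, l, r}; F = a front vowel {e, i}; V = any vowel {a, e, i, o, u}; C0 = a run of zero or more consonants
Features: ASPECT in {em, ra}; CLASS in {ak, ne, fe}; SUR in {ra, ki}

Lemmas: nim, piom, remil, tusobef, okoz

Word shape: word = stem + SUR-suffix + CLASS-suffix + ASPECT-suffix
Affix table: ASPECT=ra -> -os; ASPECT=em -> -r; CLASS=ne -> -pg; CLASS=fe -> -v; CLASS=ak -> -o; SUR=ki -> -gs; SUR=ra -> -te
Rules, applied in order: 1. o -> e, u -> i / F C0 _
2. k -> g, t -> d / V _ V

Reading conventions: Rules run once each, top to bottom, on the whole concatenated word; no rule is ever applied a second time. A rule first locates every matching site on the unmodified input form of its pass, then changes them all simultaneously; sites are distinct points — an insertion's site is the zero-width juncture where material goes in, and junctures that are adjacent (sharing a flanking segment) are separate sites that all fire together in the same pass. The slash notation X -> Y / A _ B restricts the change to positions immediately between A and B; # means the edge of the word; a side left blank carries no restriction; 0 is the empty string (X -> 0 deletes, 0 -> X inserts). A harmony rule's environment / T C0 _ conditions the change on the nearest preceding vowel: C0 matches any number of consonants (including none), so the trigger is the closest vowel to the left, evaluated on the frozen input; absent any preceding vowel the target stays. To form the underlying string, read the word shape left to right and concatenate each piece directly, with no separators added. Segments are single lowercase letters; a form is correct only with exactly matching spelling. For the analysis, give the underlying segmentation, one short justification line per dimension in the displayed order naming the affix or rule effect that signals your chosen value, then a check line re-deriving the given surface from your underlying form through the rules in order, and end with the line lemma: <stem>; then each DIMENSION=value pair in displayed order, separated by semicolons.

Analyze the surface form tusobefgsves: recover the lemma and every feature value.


underlying: tusobef-gs-v-os
ASPECT=ra - signalled by the affix -os
CLASS=fe - signalled by the affix -v
SUR=ki - signalled by the affix -gs
check: tusobefgsvos -> tusobefgsves -> tusobefgsves
lemma: tusobef; ASPECT=ra; CLASS=fe; SUR=ki


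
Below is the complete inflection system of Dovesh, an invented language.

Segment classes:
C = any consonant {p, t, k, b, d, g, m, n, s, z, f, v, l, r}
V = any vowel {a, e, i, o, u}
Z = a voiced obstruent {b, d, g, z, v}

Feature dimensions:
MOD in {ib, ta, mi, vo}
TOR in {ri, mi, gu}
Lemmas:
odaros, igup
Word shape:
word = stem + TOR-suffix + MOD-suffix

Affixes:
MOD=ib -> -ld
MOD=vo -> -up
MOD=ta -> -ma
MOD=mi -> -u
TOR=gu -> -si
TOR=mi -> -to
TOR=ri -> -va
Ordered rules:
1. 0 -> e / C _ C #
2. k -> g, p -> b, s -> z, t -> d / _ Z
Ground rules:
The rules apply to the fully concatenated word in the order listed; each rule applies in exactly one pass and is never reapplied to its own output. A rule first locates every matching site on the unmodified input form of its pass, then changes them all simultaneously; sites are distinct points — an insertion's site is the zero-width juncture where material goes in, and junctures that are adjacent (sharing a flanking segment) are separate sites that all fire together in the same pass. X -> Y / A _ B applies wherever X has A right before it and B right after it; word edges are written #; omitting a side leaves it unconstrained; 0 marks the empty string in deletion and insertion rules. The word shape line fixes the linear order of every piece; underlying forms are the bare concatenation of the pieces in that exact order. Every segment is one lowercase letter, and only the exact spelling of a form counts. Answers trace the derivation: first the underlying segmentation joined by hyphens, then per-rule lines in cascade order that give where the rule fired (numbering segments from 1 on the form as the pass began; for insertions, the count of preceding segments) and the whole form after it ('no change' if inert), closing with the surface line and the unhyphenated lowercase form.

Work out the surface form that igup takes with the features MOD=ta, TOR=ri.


underlying: igup-va-ma
1. 0 -> e / C _ C #: no change
2. k -> g, p -> b, s -> z, t -> d / _ Z: fires at position(s) 4: igubvama
surface: igubvama


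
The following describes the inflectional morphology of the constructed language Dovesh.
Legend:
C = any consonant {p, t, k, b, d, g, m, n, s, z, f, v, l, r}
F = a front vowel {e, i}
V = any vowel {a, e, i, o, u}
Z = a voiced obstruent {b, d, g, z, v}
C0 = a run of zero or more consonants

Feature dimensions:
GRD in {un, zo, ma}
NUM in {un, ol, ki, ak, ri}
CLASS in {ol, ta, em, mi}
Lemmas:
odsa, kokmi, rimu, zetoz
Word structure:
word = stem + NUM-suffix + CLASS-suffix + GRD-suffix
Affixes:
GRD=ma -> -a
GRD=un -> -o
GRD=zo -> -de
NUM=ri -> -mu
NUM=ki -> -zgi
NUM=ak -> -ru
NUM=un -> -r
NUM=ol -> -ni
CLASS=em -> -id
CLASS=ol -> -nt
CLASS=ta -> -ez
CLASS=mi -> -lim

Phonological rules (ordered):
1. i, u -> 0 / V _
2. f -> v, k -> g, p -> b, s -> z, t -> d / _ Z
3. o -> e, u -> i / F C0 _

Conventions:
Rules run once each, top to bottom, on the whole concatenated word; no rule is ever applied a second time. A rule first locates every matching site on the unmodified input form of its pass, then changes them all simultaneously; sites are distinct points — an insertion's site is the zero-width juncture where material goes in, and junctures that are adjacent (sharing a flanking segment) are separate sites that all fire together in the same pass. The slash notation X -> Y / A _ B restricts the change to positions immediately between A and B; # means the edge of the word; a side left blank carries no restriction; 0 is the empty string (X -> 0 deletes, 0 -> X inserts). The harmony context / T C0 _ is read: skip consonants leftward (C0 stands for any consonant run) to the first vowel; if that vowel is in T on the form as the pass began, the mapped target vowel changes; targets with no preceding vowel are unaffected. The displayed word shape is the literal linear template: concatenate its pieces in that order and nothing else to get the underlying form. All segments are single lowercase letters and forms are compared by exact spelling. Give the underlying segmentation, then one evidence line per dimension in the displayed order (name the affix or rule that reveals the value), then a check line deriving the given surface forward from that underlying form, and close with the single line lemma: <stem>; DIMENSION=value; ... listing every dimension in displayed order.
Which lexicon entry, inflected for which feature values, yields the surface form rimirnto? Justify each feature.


underlying: rimu-r-nt-o
GRD=un - signalled by the affix -o
NUM=un - signalled by the affix -r
CLASS=ol - signalled by the affix -nt
check: rimurnto -> rimurnto -> rimurnto -> rimirnto
lemma: rimu; GRD=un; NUM=un; CLASS=ol
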